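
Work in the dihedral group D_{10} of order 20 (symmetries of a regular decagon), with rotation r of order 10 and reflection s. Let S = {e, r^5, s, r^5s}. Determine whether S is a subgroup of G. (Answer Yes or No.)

Yes

|S| = 4 divides |G| = 20, consistent with Lagrange.
S contains the identity, every element's inverse is in S, and S is closed under ·: it is a subgroup.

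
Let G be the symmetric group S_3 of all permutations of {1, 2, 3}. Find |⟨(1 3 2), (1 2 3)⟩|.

3

|⟨(1 3 2)⟩| = 3 and |⟨(1 2 3)⟩| = 3, so |H| is a multiple of lcm(3, 3) = 3 and divides |G| = 6.
Closing under the operation: H = {e, (1 2 3), (1 3 2)}, so |H| = 3.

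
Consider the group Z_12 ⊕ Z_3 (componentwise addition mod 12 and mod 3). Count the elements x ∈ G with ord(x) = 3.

An element (a,b) has order lcm(ord(a), ord(b)); count pairs with lcm equal to 3.
Enumerating gives 8 such elements.

8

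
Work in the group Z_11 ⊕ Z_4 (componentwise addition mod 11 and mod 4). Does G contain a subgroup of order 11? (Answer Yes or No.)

Yes

11 | 44. A subgroup of order 11 is {(0,0), (1,0), (2,0), (3,0), (4,0), (5,0), (6,0), (7,0), (8,0), (9,0), (10,0)}.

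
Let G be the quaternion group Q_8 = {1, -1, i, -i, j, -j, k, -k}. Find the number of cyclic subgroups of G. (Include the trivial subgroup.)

Group the elements of G by the cyclic subgroup they generate; each cyclic subgroup of order d accounts for φ(d) elements.
Cyclic subgroups by order — order 1: 1; order 2: 1; order 4: 3.
Total: 5.

5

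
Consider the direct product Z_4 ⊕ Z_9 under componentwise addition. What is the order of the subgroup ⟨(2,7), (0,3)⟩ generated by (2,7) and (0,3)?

|⟨(2,7)⟩| = 18 and |⟨(0,3)⟩| = 3, so |H| is a multiple of lcm(18, 3) = 18 and divides |G| = 36.
Closing under the operation: H = {(0,0), (0,1), (0,2), (0,3), (0,4), (0,5), (0,6), (0,7), (0,8), (2,0), (2,1), (2,2), (2,3), (2,4), (2,5), (2,6), (2,7), (2,8)}, so |H| = 18.

18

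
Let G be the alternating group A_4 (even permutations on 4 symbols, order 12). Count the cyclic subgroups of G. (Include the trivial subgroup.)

Group the elements of G by the cyclic subgroup they generate; each cyclic subgroup of order d accounts for φ(d) elements.
Cyclic subgroups by order — order 1: 1; order 2: 3; order 3: 4.
Total: 8.

8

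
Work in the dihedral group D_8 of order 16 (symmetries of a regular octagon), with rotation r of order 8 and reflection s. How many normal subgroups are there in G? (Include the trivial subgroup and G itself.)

7

G has 19 subgroups. Checking conjugation-invariance by order — order 1: 1/1 normal; order 2: 1/9 normal; order 4: 1/5 normal; order 8: 3/3 normal; order 16: 1/1 normal.
Total normal subgroups: 7.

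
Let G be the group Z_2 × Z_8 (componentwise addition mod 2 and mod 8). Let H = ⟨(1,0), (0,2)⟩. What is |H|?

|⟨(1,0)⟩| = 2 and |⟨(0,2)⟩| = 4, so |H| is a multiple of lcm(2, 4) = 4 and divides |G| = 16.
Closing under the operation: H = {(0,0), (0,2), (0,4), (0,6), (1,0), (1,2), (1,4), (1,6)}, so |H| = 8.

8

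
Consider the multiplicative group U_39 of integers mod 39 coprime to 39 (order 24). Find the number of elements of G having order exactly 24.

0

No element of G has order 24 (even though 24 | 24).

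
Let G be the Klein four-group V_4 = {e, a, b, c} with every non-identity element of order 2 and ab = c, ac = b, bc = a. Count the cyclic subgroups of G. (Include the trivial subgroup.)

4

Group the elements of G by the cyclic subgroup they generate; each cyclic subgroup of order d accounts for φ(d) elements.
Cyclic subgroups by order — order 1: 1; order 2: 3.
Total: 4.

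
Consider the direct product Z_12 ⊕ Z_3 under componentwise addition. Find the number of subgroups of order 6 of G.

|G| = 36 and 6 | 36, so subgroups of order 6 are possible by Lagrange.
The subgroups of order 6 are: {(0,0), (0,1), (0,2), (6,0), (6,1), (6,2)}; {(0,0), (2,0), (4,0), (6,0), (8,0), (10,0)}; {(0,0), (2,2), (4,1), (6,0), (8,2), (10,1)}; {(0,0), (2,1), (4,2), (6,0), (8,1), (10,2)}.
So G has 4 subgroups of order 6.

4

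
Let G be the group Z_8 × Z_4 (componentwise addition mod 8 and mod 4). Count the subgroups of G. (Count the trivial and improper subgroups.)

22

|G| = 32, so by Lagrange every subgroup order divides 32. Divisors: 1, 2, 4, 8, 16, 32.
Subgroups by order — order 1: 1; order 2: 3; order 4: 7; order 8: 7; order 16: 3; order 32: 1.
Total: 1 + 3 + 7 + 7 + 3 + 1 = 22.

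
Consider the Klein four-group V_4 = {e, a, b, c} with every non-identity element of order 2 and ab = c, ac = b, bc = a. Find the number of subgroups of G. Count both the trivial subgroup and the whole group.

5

|G| = 4, so by Lagrange every subgroup order divides 4. Divisors: 1, 2, 4.
Subgroups by order — order 1: 1; order 2: 3; order 4: 1.
Total: 1 + 3 + 1 = 5.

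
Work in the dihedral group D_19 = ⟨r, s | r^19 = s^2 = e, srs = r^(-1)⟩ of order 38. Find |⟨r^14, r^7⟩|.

|⟨r^14⟩| = 19 and |⟨r^7⟩| = 19, so |H| is a multiple of lcm(19, 19) = 19 and divides |G| = 38.
Closing under the operation: H = {e, r, r^2, r^3, r^4, r^5, r^6, r^7, r^8, r^9, r^10, r^11, r^12, r^13, r^14, r^15, r^16, r^17, r^18}, so |H| = 19.

19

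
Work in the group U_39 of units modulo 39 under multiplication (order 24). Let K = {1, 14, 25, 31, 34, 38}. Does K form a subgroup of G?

No

Closure fails: 34 · 38 = 5 ∉ K. So K is not a subgroup.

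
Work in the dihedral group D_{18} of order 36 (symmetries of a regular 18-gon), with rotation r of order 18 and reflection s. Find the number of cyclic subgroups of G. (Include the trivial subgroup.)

Group the elements of G by the cyclic subgroup they generate; each cyclic subgroup of order d accounts for φ(d) elements.
Cyclic subgroups by order — order 1: 1; order 2: 19; order 3: 1; order 6: 1; order 9: 1; order 18: 1.
Total: 24.

24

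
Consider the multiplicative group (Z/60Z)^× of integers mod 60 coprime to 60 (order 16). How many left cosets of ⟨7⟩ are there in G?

4

|⟨7⟩| = 4 and |G| = 16.
By Lagrange, [G : H] = |G|/|H| = 16/4 = 4.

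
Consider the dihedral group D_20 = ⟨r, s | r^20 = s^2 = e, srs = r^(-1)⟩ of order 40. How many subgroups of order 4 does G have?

|G| = 40 and 4 | 40, so subgroups of order 4 are possible by Lagrange.
The subgroups of order 4 are: {e, r^10, s, r^10s}; {e, r^10, rs, r^11s}; {e, r^10, r^2s, r^12s}; {e, r^10, r^3s, r^13s}; … (11 in all).
So G has 11 subgroups of order 4.

11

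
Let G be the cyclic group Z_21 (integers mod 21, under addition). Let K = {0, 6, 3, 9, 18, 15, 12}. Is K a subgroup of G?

Yes

|K| = 7 divides |G| = 21, consistent with Lagrange.
K contains the identity, every element's inverse is in K, and K is closed under +: it is a subgroup.
In fact K = ⟨18⟩.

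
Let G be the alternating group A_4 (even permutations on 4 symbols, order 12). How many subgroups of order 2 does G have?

|G| = 12 and 2 | 12, so subgroups of order 2 are possible by Lagrange.
The subgroups of order 2 are: {e, (1 2)(3 4)}; {e, (1 3)(2 4)}; {e, (1 4)(2 3)}.
So G has 3 subgroups of order 2.

3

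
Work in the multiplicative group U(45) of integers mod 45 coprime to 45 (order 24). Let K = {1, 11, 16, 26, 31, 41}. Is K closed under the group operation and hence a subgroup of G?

|K| = 6 divides |G| = 24, consistent with Lagrange.
K contains the identity, every element's inverse is in K, and K is closed under ·: it is a subgroup.
In fact K = ⟨41⟩.

Yes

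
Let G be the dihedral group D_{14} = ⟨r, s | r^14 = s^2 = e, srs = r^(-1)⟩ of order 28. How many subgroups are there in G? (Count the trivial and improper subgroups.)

|G| = 28, so by Lagrange every subgroup order divides 28. Divisors: 1, 2, 4, 7, 14, 28.
Subgroups by order — order 1: 1; order 2: 15; order 4: 7; order 7: 1; order 14: 3; order 28: 1.
Total: 1 + 15 + 7 + 1 + 3 + 1 = 28.

28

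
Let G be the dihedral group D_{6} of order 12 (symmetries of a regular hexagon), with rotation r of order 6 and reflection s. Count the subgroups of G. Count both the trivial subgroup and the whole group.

16

|G| = 12, so by Lagrange every subgroup order divides 12. Divisors: 1, 2, 3, 4, 6, 12.
Subgroups by order — order 1: 1; order 2: 7; order 3: 1; order 4: 3; order 6: 3; order 12: 1.
Total: 1 + 7 + 1 + 3 + 3 + 1 = 16.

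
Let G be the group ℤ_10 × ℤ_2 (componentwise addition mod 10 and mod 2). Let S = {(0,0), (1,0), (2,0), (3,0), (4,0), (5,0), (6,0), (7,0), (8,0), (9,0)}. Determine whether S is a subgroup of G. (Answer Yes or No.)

|S| = 10 divides |G| = 20, consistent with Lagrange.
S contains the identity, every element's inverse is in S, and S is closed under +: it is a subgroup.
In fact S = ⟨(9,0)⟩.

Yes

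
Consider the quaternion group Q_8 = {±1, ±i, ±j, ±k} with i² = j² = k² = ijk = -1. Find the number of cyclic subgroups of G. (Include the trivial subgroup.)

5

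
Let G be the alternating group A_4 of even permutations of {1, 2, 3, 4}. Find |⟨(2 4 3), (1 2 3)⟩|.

12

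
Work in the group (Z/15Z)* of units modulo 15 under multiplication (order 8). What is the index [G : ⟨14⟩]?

4

|⟨14⟩| = 2 and |G| = 8.
By Lagrange, [G : H] = |G|/|H| = 8/2 = 4.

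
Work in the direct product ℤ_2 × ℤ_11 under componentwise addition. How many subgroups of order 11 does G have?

1

|G| = 22 and 11 | 22, so subgroups of order 11 are possible by Lagrange.
The subgroups of order 11 are: {(0,0), (0,1), (0,2), (0,3), (0,4), (0,5), (0,6), (0,7), (0,8), (0,9), (0,10)}.
So G has 1 subgroup of order 11.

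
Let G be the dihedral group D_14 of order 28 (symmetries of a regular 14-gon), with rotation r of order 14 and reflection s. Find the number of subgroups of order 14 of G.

|G| = 28 and 14 | 28, so subgroups of order 14 are possible by Lagrange.
The subgroups of order 14 are: {e, r, r^2, r^3, r^4, r^5, r^6, r^7, r^8, r^9, r^10, r^11, r^12, r^13}; {e, r^2, r^4, r^6, r^8, r^10, r^12, s, r^2s, r^4s, r^6s, r^8s, r^10s, r^12s}; {e, r^2, r^4, r^6, r^8, r^10, r^12, rs, r^3s, r^5s, r^7s, r^9s, r^11s, r^13s}.
So G has 3 subgroups of order 14.

3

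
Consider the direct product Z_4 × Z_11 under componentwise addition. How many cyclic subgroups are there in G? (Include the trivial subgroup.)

Group the elements of G by the cyclic subgroup they generate; each cyclic subgroup of order d accounts for φ(d) elements.
Cyclic subgroups by order — order 1: 1; order 2: 1; order 4: 1; order 11: 1; order 22: 1; order 44: 1.
Total: 6.

6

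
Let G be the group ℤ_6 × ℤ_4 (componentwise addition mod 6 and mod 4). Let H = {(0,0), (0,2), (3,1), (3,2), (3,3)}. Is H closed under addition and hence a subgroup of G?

No

|H| = 5 does not divide |G| = 24, so by Lagrange H is not a subgroup.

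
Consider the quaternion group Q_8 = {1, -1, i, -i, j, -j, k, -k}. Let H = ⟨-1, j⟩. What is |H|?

4

|⟨-1⟩| = 2 and |⟨j⟩| = 4, so |H| is a multiple of lcm(2, 4) = 4 and divides |G| = 8.
Closing under the operation: H = {1, -1, j, -j}, so |H| = 4.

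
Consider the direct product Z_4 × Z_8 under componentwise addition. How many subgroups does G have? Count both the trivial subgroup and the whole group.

22

|G| = 32, so by Lagrange every subgroup order divides 32. Divisors: 1, 2, 4, 8, 16, 32.
Subgroups by order — order 1: 1; order 2: 3; order 4: 7; order 8: 7; order 16: 3; order 32: 1.
Total: 1 + 3 + 7 + 7 + 3 + 1 = 22.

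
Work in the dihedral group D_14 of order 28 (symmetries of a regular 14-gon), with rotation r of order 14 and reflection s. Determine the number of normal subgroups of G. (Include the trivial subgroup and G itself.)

G has 28 subgroups. Checking conjugation-invariance by order — order 1: 1/1 normal; order 2: 1/15 normal; order 4: 0/7 normal; order 7: 1/1 normal; order 14: 3/3 normal; order 28: 1/1 normal.
Total normal subgroups: 7.

7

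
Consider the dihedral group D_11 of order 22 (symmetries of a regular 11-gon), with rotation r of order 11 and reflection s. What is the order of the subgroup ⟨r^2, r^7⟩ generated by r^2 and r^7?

|⟨r^2⟩| = 11 and |⟨r^7⟩| = 11, so |H| is a multiple of lcm(11, 11) = 11 and divides |G| = 22.
Closing under the operation: H = {e, r, r^2, r^3, r^4, r^5, r^6, r^7, r^8, r^9, r^10}, so |H| = 11.

11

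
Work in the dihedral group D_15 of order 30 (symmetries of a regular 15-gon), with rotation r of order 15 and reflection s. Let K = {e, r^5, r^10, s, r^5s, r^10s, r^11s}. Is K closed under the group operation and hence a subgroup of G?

|K| = 7 does not divide |G| = 30, so by Lagrange K is not a subgroup.

No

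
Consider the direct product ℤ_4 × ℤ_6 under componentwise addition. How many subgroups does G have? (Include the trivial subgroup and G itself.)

|G| = 24, so by Lagrange every subgroup order divides 24. Divisors: 1, 2, 3, 4, 6, 8, 12, 24.
Subgroups by order — order 1: 1; order 2: 3; order 3: 1; order 4: 3; order 6: 3; order 8: 1; order 12: 3; order 24: 1.
Total: 1 + 3 + 1 + 3 + 3 + 1 + 3 + 1 = 16.

16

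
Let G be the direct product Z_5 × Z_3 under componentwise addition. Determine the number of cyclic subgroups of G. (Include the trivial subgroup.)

Each element a generates a cyclic subgroup ⟨a⟩; distinct elements may generate the same one (a cyclic group of order d has φ(d) generators).
Cyclic subgroups by order — order 1: 1; order 3: 1; order 5: 1; order 15: 1.
Total: 4.

4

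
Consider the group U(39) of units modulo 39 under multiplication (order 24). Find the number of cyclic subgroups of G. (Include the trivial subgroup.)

Group the elements of G by the cyclic subgroup they generate; each cyclic subgroup of order d accounts for φ(d) elements.
Cyclic subgroups by order — order 1: 1; order 2: 3; order 3: 1; order 4: 2; order 6: 3; order 12: 2.
Total: 12.

12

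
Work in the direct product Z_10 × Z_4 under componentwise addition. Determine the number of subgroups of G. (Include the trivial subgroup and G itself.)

|G| = 40, so by Lagrange every subgroup order divides 40. Divisors: 1, 2, 4, 5, 8, 10, 20, 40.
Subgroups by order — order 1: 1; order 2: 3; order 4: 3; order 5: 1; order 8: 1; order 10: 3; order 20: 3; order 40: 1.
Total: 1 + 3 + 3 + 1 + 1 + 3 + 3 + 1 = 16.

16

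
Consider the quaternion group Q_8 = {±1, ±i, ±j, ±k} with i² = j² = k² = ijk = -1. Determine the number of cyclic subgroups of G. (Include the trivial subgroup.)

A cyclic subgroup of order d is generated by each of its φ(d) elements of order d, so the cyclic subgroups of order d number (#elements of order d)/φ(d).
Cyclic subgroups by order — order 1: 1; order 2: 1; order 4: 3.
Total: 5.

5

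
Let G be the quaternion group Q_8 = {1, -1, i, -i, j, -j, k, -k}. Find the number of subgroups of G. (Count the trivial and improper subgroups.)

6

|G| = 8, so by Lagrange every subgroup order divides 8. Divisors: 1, 2, 4, 8.
Subgroups by order — order 1: 1; order 2: 1; order 4: 3; order 8: 1.
Total: 1 + 1 + 3 + 1 = 6.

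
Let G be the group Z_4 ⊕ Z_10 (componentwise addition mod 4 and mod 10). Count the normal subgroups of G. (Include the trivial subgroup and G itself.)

16

G is abelian, so every subgroup is normal.
G has 16 subgroups in total, hence 16 normal subgroups.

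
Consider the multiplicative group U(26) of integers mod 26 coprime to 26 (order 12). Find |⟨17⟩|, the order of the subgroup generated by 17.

6

Compute successive powers of 17 mod 26: 17, 3, 25, 9, 23, 1; 17^6 ≡ 1 (mod 26).
So |⟨17⟩| = 6.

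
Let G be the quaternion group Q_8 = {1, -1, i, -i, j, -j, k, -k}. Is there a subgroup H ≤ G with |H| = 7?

No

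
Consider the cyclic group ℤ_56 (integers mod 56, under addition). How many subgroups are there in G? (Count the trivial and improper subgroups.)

A cyclic group of order 56 has exactly one subgroup for each divisor of 56.
Divisors of 56: 1, 2, 4, 7, 8, 14, 28, 56.
So ℤ_56 has 8 subgroups.

8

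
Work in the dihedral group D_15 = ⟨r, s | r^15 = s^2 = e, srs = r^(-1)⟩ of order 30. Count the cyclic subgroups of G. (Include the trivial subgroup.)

19

Each element a generates a cyclic subgroup ⟨a⟩; distinct elements may generate the same one (a cyclic group of order d has φ(d) generators).
Cyclic subgroups by order — order 1: 1; order 2: 15; order 3: 1; order 5: 1; order 15: 1.
Total: 19.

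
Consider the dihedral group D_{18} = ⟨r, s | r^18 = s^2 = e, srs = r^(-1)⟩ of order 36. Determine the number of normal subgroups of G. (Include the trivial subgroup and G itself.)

9

G has 45 subgroups. Checking conjugation-invariance by order — order 1: 1/1 normal; order 2: 1/19 normal; order 3: 1/1 normal; order 4: 0/9 normal; order 6: 1/7 normal; order 9: 1/1 normal; order 12: 0/3 normal; order 18: 3/3 normal; order 36: 1/1 normal.
Total normal subgroups: 9.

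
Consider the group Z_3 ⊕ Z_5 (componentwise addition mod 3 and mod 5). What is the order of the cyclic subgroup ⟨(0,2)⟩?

5

The order of (0,2) in Z_3 × Z_5 is lcm(ord(0) in Z_3, ord(2) in Z_5).
ord(0) = 1 and ord(2) = 5, so |⟨(0,2)⟩| = lcm(1, 5) = 5.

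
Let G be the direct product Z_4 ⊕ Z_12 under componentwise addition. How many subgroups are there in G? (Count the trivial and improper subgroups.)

|G| = 48, so by Lagrange every subgroup order divides 48. Divisors: 1, 2, 3, 4, 6, 8, 12, 16, 24, 48.
Subgroups by order — order 1: 1; order 2: 3; order 3: 1; order 4: 7; order 6: 3; order 8: 3; order 12: 7; order 16: 1; order 24: 3; order 48: 1.
Total: 1 + 3 + 1 + 7 + 3 + 3 + 7 + 1 + 3 + 1 = 30.

30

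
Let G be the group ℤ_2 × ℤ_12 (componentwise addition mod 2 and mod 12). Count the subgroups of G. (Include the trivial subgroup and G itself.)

16

|G| = 24, so by Lagrange every subgroup order divides 24. Divisors: 1, 2, 3, 4, 6, 8, 12, 24.
Subgroups by order — order 1: 1; order 2: 3; order 3: 1; order 4: 3; order 6: 3; order 8: 1; order 12: 3; order 24: 1.
Total: 1 + 3 + 1 + 3 + 3 + 1 + 3 + 1 = 16.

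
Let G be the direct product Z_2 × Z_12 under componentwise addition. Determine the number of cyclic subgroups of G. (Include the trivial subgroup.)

Each element a generates a cyclic subgroup ⟨a⟩; distinct elements may generate the same one (a cyclic group of order d has φ(d) generators).
Cyclic subgroups by order — order 1: 1; order 2: 3; order 3: 1; order 4: 2; order 6: 3; order 12: 2.
Total: 12.

12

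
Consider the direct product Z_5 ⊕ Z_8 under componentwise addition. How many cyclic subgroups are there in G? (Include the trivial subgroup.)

A cyclic subgroup of order d is generated by each of its φ(d) elements of order d, so the cyclic subgroups of order d number (#elements of order d)/φ(d).
Cyclic subgroups by order — order 1: 1; order 2: 1; order 4: 1; order 5: 1; order 8: 1; order 10: 1; order 20: 1; order 40: 1.
Total: 8.

8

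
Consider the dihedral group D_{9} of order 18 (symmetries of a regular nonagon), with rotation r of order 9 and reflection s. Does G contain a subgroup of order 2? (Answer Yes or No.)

2 | 18. A subgroup of order 2 is {e, r^2s}.

Yes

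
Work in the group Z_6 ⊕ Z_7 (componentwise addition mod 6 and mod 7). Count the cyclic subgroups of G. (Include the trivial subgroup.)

8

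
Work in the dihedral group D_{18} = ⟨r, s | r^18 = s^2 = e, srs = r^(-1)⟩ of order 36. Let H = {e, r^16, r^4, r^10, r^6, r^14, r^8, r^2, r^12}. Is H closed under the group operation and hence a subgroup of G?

|H| = 9 divides |G| = 36, consistent with Lagrange.
H contains the identity, every element's inverse is in H, and H is closed under ·: it is a subgroup.
In fact H = ⟨r^4⟩.

Yes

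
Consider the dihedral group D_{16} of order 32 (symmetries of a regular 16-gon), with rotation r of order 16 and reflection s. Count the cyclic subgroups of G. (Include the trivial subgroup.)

21

A cyclic subgroup of order d is generated by each of its φ(d) elements of order d, so the cyclic subgroups of order d number (#elements of order d)/φ(d).
Cyclic subgroups by order — order 1: 1; order 2: 17; order 4: 1; order 8: 1; order 16: 1.
Total: 21.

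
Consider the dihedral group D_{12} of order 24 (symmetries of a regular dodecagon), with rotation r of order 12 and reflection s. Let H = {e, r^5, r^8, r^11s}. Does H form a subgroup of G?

No

r^5 ∈ H but its inverse r^7 ∉ H, so H is not a subgroup.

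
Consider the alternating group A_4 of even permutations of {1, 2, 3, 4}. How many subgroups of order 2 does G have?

|G| = 12 and 2 | 12, so subgroups of order 2 are possible by Lagrange.
The subgroups of order 2 are: {e, (1 2)(3 4)}; {e, (1 3)(2 4)}; {e, (1 4)(2 3)}.
So G has 3 subgroups of order 2.

3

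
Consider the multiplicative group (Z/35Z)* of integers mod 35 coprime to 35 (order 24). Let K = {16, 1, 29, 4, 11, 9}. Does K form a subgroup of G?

Yes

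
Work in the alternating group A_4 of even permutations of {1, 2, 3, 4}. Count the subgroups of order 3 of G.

|G| = 12 and 3 | 12, so subgroups of order 3 are possible by Lagrange.
The subgroups of order 3 are: {e, (1 2 3), (1 3 2)}; {e, (1 2 4), (1 4 2)}; {e, (1 3 4), (1 4 3)}; {e, (2 3 4), (2 4 3)}.
So G has 4 subgroups of order 3.

4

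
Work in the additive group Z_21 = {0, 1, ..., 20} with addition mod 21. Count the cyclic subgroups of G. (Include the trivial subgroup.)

A cyclic subgroup of order d is generated by each of its φ(d) elements of order d, so the cyclic subgroups of order d number (#elements of order d)/φ(d).
Cyclic subgroups by order — order 1: 1; order 3: 1; order 7: 1; order 21: 1.
Total: 4.

4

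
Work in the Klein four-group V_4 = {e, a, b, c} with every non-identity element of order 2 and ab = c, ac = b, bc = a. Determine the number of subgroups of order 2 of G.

3

|G| = 4 and 2 | 4, so subgroups of order 2 are possible by Lagrange.
The subgroups of order 2 are: {e, a}; {e, b}; {e, c}.
So G has 3 subgroups of order 2.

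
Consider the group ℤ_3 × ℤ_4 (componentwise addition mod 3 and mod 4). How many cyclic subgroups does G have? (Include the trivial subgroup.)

6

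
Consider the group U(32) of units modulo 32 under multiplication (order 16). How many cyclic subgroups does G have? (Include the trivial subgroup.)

8

Group the elements of G by the cyclic subgroup they generate; each cyclic subgroup of order d accounts for φ(d) elements.
Cyclic subgroups by order — order 1: 1; order 2: 3; order 4: 2; order 8: 2.
Total: 8.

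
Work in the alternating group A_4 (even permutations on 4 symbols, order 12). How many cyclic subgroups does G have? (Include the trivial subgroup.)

8

Group the elements of G by the cyclic subgroup they generate; each cyclic subgroup of order d accounts for φ(d) elements.
Cyclic subgroups by order — order 1: 1; order 2: 3; order 3: 4.
Total: 8.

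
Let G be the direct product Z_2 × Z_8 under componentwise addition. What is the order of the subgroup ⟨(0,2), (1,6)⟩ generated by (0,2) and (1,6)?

|⟨(0,2)⟩| = 4 and |⟨(1,6)⟩| = 4, so |H| is a multiple of lcm(4, 4) = 4 and divides |G| = 16.
Closing under the operation: H = {(0,0), (0,2), (0,4), (0,6), (1,0), (1,2), (1,4), (1,6)}, so |H| = 8.

8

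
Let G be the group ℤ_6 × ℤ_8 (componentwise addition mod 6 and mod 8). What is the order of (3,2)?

The order of (3,2) in Z_6 × Z_8 is lcm(ord(3) in Z_6, ord(2) in Z_8).
ord(3) = 2 and ord(2) = 4, so |⟨(3,2)⟩| = lcm(2, 4) = 4.

4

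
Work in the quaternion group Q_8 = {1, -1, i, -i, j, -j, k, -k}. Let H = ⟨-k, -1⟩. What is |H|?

4

|⟨-k⟩| = 4 and |⟨-1⟩| = 2, so |H| is a multiple of lcm(4, 2) = 4 and divides |G| = 8.
Closing under the operation: H = {1, -1, k, -k}, so |H| = 4.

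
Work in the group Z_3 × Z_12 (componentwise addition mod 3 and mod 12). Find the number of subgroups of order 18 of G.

1

|G| = 36 and 18 | 36, so subgroups of order 18 are possible by Lagrange.
The subgroups of order 18 are: {(0,0), (0,2), (0,4), (0,6), (0,8), (0,10), (1,0), (1,2), (1,4), (1,6), (1,8), (1,10), (2,0), (2,2), (2,4), (2,6), (2,8), (2,10)}.
So G has 1 subgroup of order 18.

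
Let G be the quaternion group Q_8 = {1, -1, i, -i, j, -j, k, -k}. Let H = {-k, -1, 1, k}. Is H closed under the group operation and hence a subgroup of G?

Yes

|H| = 4 divides |G| = 8, consistent with Lagrange.
H contains the identity, every element's inverse is in H, and H is closed under ·: it is a subgroup.
In fact H = ⟨-k⟩.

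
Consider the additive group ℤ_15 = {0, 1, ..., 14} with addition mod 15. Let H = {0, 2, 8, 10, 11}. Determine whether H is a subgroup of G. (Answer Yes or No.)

No

2 ∈ H but its inverse 13 ∉ H, so H is not a subgroup.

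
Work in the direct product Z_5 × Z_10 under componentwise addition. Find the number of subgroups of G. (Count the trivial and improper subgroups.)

16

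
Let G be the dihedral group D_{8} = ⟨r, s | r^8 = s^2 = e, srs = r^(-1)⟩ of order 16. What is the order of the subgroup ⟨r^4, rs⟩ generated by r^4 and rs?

4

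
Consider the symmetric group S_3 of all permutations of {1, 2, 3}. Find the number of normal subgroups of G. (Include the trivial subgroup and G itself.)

3

G has 6 subgroups. Checking conjugation-invariance by order — order 1: 1/1 normal; order 2: 0/3 normal; order 3: 1/1 normal; order 6: 1/1 normal.
Total normal subgroups: 3.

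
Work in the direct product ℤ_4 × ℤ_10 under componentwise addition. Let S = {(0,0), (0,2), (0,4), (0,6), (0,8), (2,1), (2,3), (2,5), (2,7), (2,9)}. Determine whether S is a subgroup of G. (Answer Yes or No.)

|S| = 10 divides |G| = 40, consistent with Lagrange.
S contains the identity, every element's inverse is in S, and S is closed under +: it is a subgroup.
In fact S = ⟨(2,1)⟩.

Yes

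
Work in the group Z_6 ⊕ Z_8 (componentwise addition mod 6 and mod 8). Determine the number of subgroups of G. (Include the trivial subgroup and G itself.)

22

|G| = 48, so by Lagrange every subgroup order divides 48. Divisors: 1, 2, 3, 4, 6, 8, 12, 16, 24, 48.
Subgroups by order — order 1: 1; order 2: 3; order 3: 1; order 4: 3; order 6: 3; order 8: 3; order 12: 3; order 16: 1; order 24: 3; order 48: 1.
Total: 1 + 3 + 1 + 3 + 3 + 3 + 3 + 1 + 3 + 1 = 22.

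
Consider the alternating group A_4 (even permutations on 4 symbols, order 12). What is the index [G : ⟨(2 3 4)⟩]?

|⟨(2 3 4)⟩| = 3 and |G| = 12.
By Lagrange, [G : H] = |G|/|H| = 12/3 = 4.

4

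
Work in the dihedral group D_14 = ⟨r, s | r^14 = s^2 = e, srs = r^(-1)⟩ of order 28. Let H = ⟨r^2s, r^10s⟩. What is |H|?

|⟨r^2s⟩| = 2 and |⟨r^10s⟩| = 2, so |H| is a multiple of lcm(2, 2) = 2 and divides |G| = 28.
Closing under the operation: H = {e, r^2, r^4, r^6, r^8, r^10, r^12, s, r^2s, r^4s, r^6s, r^8s, r^10s, r^12s}, so |H| = 14.

14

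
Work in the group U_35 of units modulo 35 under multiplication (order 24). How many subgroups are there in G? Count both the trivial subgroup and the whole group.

|G| = 24, so by Lagrange every subgroup order divides 24. Divisors: 1, 2, 3, 4, 6, 8, 12, 24.
Subgroups by order — order 1: 1; order 2: 3; order 3: 1; order 4: 3; order 6: 3; order 8: 1; order 12: 3; order 24: 1.
Total: 1 + 3 + 1 + 3 + 3 + 1 + 3 + 1 = 16.

16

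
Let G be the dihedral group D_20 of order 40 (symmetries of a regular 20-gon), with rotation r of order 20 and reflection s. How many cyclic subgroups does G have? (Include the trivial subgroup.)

26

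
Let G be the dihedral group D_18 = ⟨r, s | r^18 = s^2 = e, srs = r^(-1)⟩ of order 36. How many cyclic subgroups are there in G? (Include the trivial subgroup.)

Group the elements of G by the cyclic subgroup they generate; each cyclic subgroup of order d accounts for φ(d) elements.
Cyclic subgroups by order — order 1: 1; order 2: 19; order 3: 1; order 6: 1; order 9: 1; order 18: 1.
Total: 24.

24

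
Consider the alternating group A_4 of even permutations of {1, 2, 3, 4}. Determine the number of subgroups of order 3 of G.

4

|G| = 12 and 3 | 12, so subgroups of order 3 are possible by Lagrange.
The subgroups of order 3 are: {e, (1 2 3), (1 3 2)}; {e, (1 2 4), (1 4 2)}; {e, (1 3 4), (1 4 3)}; {e, (2 3 4), (2 4 3)}.
So G has 4 subgroups of order 3.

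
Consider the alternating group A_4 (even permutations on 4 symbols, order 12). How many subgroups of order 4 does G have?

|G| = 12 and 4 | 12, so subgroups of order 4 are possible by Lagrange.
The subgroups of order 4 are: {e, (1 2)(3 4), (1 3)(2 4), (1 4)(2 3)}.
So G has 1 subgroup of order 4.

1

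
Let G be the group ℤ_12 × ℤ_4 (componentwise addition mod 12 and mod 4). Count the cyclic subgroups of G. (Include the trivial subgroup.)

20

Each element a generates a cyclic subgroup ⟨a⟩; distinct elements may generate the same one (a cyclic group of order d has φ(d) generators).
Cyclic subgroups by order — order 1: 1; order 2: 3; order 3: 1; order 4: 6; order 6: 3; order 12: 6.
Total: 20.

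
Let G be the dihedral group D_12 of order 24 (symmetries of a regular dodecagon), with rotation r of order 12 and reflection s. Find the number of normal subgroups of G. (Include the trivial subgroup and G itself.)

G has 34 subgroups. Checking conjugation-invariance by order — order 1: 1/1 normal; order 2: 1/13 normal; order 3: 1/1 normal; order 4: 1/7 normal; order 6: 1/5 normal; order 8: 0/3 normal; order 12: 3/3 normal; order 24: 1/1 normal.
Total normal subgroups: 9.

9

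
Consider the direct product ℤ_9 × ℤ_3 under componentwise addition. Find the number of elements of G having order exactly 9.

18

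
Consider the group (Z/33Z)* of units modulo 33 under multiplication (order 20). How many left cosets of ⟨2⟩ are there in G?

2

|⟨2⟩| = 10 and |G| = 20.
By Lagrange, [G : H] = |G|/|H| = 20/10 = 2.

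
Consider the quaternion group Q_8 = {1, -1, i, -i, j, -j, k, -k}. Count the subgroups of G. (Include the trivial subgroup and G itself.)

6

|G| = 8, so by Lagrange every subgroup order divides 8. Divisors: 1, 2, 4, 8.
Subgroups by order — order 1: 1; order 2: 1; order 4: 3; order 8: 1.
Total: 1 + 1 + 3 + 1 = 6.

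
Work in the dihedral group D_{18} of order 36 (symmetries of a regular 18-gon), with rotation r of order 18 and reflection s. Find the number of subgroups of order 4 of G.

9

|G| = 36 and 4 | 36, so subgroups of order 4 are possible by Lagrange.
The subgroups of order 4 are: {e, r^9, rs, r^10s}; {e, r^9, r^2s, r^11s}; {e, r^9, r^3s, r^12s}; {e, r^9, r^4s, r^13s}; … (9 in all).
So G has 9 subgroups of order 4.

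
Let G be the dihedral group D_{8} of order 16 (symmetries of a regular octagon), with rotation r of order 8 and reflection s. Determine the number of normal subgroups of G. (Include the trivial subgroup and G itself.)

7

G has 19 subgroups. Checking conjugation-invariance by order — order 1: 1/1 normal; order 2: 1/9 normal; order 4: 1/5 normal; order 8: 3/3 normal; order 16: 1/1 normal.
Total normal subgroups: 7.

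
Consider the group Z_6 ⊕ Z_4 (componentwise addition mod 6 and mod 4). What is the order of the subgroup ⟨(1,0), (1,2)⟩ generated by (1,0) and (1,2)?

12

|⟨(1,0)⟩| = 6 and |⟨(1,2)⟩| = 6, so |H| is a multiple of lcm(6, 6) = 6 and divides |G| = 24.
Closing under the operation: H = {(0,0), (0,2), (1,0), (1,2), (2,0), (2,2), (3,0), (3,2), (4,0), (4,2), (5,0), (5,2)}, so |H| = 12.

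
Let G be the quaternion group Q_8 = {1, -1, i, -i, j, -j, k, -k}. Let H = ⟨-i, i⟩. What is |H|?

|⟨-i⟩| = 4 and |⟨i⟩| = 4, so |H| is a multiple of lcm(4, 4) = 4 and divides |G| = 8.
Closing under the operation: H = {1, -1, i, -i}, so |H| = 4.

4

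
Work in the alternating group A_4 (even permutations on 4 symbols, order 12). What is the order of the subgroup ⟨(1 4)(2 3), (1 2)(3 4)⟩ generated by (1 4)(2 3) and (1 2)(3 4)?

|⟨(1 4)(2 3)⟩| = 2 and |⟨(1 2)(3 4)⟩| = 2, so |H| is a multiple of lcm(2, 2) = 2 and divides |G| = 12.
Closing under the operation: H = {e, (1 2)(3 4), (1 3)(2 4), (1 4)(2 3)}, so |H| = 4.

4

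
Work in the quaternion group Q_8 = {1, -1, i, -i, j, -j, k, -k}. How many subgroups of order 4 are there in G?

|G| = 8 and 4 | 8, so subgroups of order 4 are possible by Lagrange.
The subgroups of order 4 are: {1, -1, i, -i}; {1, -1, j, -j}; {1, -1, k, -k}.
So G has 3 subgroups of order 4.

3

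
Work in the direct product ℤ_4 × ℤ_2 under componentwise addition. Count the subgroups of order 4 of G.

|G| = 8 and 4 | 8, so subgroups of order 4 are possible by Lagrange.
The subgroups of order 4 are: {(0,0), (0,1), (2,0), (2,1)}; {(0,0), (1,0), (2,0), (3,0)}; {(0,0), (1,1), (2,0), (3,1)}.
So G has 3 subgroups of order 4.

3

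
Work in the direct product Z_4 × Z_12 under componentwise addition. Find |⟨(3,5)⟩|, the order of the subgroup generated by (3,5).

12

The order of (3,5) in Z_4 × Z_12 is lcm(ord(3) in Z_4, ord(5) in Z_12).
ord(3) = 4 and ord(5) = 12, so |⟨(3,5)⟩| = lcm(4, 12) = 12.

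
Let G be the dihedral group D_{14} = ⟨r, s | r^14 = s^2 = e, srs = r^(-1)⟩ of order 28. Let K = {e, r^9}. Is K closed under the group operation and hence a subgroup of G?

r^9 ∈ K but its inverse r^5 ∉ K, so K is not a subgroup.

No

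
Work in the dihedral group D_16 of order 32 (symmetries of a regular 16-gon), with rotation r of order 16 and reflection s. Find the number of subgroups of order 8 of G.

|G| = 32 and 8 | 32, so subgroups of order 8 are possible by Lagrange.
The subgroups of order 8 are: {e, r^2, r^4, r^6, r^8, r^10, r^12, r^14}; {e, r^4, r^8, r^12, r^2s, r^6s, r^10s, r^14s}; {e, r^4, r^8, r^12, r^3s, r^7s, r^11s, r^15s}; {e, r^4, r^8, r^12, s, r^4s, r^8s, r^12s}; … (5 in all).
So G has 5 subgroups of order 8.

5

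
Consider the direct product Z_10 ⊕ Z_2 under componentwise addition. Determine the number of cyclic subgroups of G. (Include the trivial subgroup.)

8

A cyclic subgroup of order d is generated by each of its φ(d) elements of order d, so the cyclic subgroups of order d number (#elements of order d)/φ(d).
Cyclic subgroups by order — order 1: 1; order 2: 3; order 5: 1; order 10: 3.
Total: 8.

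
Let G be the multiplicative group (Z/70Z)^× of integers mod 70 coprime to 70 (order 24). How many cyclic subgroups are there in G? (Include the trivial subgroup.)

12

Group the elements of G by the cyclic subgroup they generate; each cyclic subgroup of order d accounts for φ(d) elements.
Cyclic subgroups by order — order 1: 1; order 2: 3; order 3: 1; order 4: 2; order 6: 3; order 12: 2.
Total: 12.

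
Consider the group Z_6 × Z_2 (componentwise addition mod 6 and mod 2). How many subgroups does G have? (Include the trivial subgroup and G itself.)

10

|G| = 12, so by Lagrange every subgroup order divides 12. Divisors: 1, 2, 3, 4, 6, 12.
Subgroups by order — order 1: 1; order 2: 3; order 3: 1; order 4: 1; order 6: 3; order 12: 1.
Total: 1 + 3 + 1 + 1 + 3 + 1 = 10.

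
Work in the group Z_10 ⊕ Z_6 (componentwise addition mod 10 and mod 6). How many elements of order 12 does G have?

An element (a,b) has order lcm(ord(a), ord(b)); count pairs with lcm equal to 12.
Enumerating gives 0 such elements.

0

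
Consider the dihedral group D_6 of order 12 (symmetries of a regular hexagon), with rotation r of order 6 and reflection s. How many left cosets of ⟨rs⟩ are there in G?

6

|⟨rs⟩| = 2 and |G| = 12.
By Lagrange, [G : H] = |G|/|H| = 12/2 = 6.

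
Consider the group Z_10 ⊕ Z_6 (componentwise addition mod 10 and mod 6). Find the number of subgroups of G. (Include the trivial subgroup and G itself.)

20

|G| = 60, so by Lagrange every subgroup order divides 60. Divisors: 1, 2, 3, 4, 5, 6, 10, 12, 15, 20, 30, 60.
Subgroups by order — order 1: 1; order 2: 3; order 3: 1; order 4: 1; order 5: 1; order 6: 3; order 10: 3; order 12: 1; order 15: 1; order 20: 1; order 30: 3; order 60: 1.
Total: 1 + 3 + 1 + 1 + 1 + 3 + 3 + 1 + 1 + 1 + 3 + 1 = 20.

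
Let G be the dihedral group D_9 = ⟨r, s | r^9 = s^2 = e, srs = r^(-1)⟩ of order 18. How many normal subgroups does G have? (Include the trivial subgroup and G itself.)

G has 16 subgroups. Checking conjugation-invariance by order — order 1: 1/1 normal; order 2: 0/9 normal; order 3: 1/1 normal; order 6: 0/3 normal; order 9: 1/1 normal; order 18: 1/1 normal.
Total normal subgroups: 4.

4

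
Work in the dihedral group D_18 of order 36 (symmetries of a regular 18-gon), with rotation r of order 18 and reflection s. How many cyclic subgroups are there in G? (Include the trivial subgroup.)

A cyclic subgroup of order d is generated by each of its φ(d) elements of order d, so the cyclic subgroups of order d number (#elements of order d)/φ(d).
Cyclic subgroups by order — order 1: 1; order 2: 19; order 3: 1; order 6: 1; order 9: 1; order 18: 1.
Total: 24.

24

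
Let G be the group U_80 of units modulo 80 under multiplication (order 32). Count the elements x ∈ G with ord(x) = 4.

24

Enumerating element orders in G gives 24 elements of order 4.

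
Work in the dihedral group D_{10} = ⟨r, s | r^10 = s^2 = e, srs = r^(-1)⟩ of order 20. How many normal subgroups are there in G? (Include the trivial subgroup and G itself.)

G has 22 subgroups. Checking conjugation-invariance by order — order 1: 1/1 normal; order 2: 1/11 normal; order 4: 0/5 normal; order 5: 1/1 normal; order 10: 3/3 normal; order 20: 1/1 normal.
Total normal subgroups: 7.

7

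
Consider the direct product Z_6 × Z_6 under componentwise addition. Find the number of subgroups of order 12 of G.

4

|G| = 36 and 12 | 36, so subgroups of order 12 are possible by Lagrange.
The subgroups of order 12 are: {(0,0), (0,1), (0,2), (0,3), (0,4), (0,5), (3,0), (3,1), (3,2), (3,3), (3,4), (3,5)}; {(0,0), (0,3), (1,0), (1,3), (2,0), (2,3), (3,0), (3,3), (4,0), (4,3), (5,0), (5,3)}; {(0,0), (0,3), (1,1), (1,4), (2,2), (2,5), (3,0), (3,3), (4,1), (4,4), (5,2), (5,5)}; {(0,0), (0,3), (1,2), (1,5), (2,1), (2,4), (3,0), (3,3), (4,2), (4,5), (5,1), (5,4)}.
So G has 4 subgroups of order 12.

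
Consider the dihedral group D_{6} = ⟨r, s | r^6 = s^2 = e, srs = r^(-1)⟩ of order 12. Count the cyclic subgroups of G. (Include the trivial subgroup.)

Each element a generates a cyclic subgroup ⟨a⟩; distinct elements may generate the same one (a cyclic group of order d has φ(d) generators).
Cyclic subgroups by order — order 1: 1; order 2: 7; order 3: 1; order 6: 1.
Total: 10.

10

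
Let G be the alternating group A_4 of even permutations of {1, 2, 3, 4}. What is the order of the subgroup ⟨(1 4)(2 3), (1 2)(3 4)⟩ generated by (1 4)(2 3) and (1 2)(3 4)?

|⟨(1 4)(2 3)⟩| = 2 and |⟨(1 2)(3 4)⟩| = 2, so |H| is a multiple of lcm(2, 2) = 2 and divides |G| = 12.
Closing under the operation: H = {e, (1 2)(3 4), (1 3)(2 4), (1 4)(2 3)}, so |H| = 4.

4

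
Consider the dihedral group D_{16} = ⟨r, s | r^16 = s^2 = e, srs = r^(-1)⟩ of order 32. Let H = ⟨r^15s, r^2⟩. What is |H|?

16

|⟨r^15s⟩| = 2 and |⟨r^2⟩| = 8, so |H| is a multiple of lcm(2, 8) = 8 and divides |G| = 32.
Closing under the operation: H = {e, r^2, r^4, r^6, r^8, r^10, r^12, r^14, rs, r^3s, r^5s, r^7s, r^9s, r^11s, r^13s, r^15s}, so |H| = 16.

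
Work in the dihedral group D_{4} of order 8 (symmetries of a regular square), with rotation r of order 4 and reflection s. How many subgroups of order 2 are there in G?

|G| = 8 and 2 | 8, so subgroups of order 2 are possible by Lagrange.
The subgroups of order 2 are: {e, r^2}; {e, r^2s}; {e, r^3s}; {e, rs}; … (5 in all).
So G has 5 subgroups of order 2.

5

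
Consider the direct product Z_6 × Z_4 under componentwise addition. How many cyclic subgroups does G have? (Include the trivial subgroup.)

Group the elements of G by the cyclic subgroup they generate; each cyclic subgroup of order d accounts for φ(d) elements.
Cyclic subgroups by order — order 1: 1; order 2: 3; order 3: 1; order 4: 2; order 6: 3; order 12: 2.
Total: 12.

12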